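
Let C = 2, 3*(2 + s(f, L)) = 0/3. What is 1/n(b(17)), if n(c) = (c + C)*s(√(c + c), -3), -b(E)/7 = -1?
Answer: -1/18 ≈ -0.055556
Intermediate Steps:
s(f, L) = -2 (s(f, L) = -2 + (0/3)/3 = -2 + (0*(⅓))/3 = -2 + (⅓)*0 = -2 + 0 = -2)
b(E) = 7 (b(E) = -7*(-1) = 7)
n(c) = -4 - 2*c (n(c) = (c + 2)*(-2) = (2 + c)*(-2) = -4 - 2*c)
1/n(b(17)) = 1/(-4 - 2*7) = 1/(-4 - 14) = 1/(-18) = -1/18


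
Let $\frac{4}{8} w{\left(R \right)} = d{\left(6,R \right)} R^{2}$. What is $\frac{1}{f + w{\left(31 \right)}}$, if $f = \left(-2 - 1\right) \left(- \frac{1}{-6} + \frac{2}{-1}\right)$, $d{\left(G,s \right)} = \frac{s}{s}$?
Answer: $\frac{2}{3855} \approx 0.00051881$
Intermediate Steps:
$d{\left(G,s \right)} = 1$
$w{\left(R \right)} = 2 R^{2}$ ($w{\left(R \right)} = 2 \cdot 1 R^{2} = 2 R^{2}$)
$f = \frac{11}{2}$ ($f = - 3 \left(\left(-1\right) \left(- \frac{1}{6}\right) + 2 \left(-1\right)\right) = - 3 \left(\frac{1}{6} - 2\right) = \left(-3\right) \left(- \frac{11}{6}\right) = \frac{11}{2} \approx 5.5$)
$\frac{1}{f + w{\left(31 \right)}} = \frac{1}{\frac{11}{2} + 2 \cdot 31^{2}} = \frac{1}{\frac{11}{2} + 2 \cdot 961} = \frac{1}{\frac{11}{2} + 1922} = \frac{1}{\frac{3855}{2}} = \frac{2}{3855}$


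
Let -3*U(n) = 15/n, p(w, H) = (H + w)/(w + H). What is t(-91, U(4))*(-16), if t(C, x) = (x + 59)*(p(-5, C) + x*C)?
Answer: -106029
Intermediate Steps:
p(w, H) = 1 (p(w, H) = (H + w)/(H + w) = 1)
U(n) = -5/n
t(C, x) = (1 + C*x)*(59 + x) (t(C, x) = (x + 59)*(1 + x*C) = (59 + x)*(1 + C*x) = (1 + C*x)*(59 + x))
t(-91, U(4))*(-16) = (59 - 5/4 - 91*(-5/4)² + 59*(-91)*(-5/4))*(-16) = (59 - 5/4 - 91*25/16 + 26845/4)*(-16) = (59 - 5/4 - 2275/16 + 26845/4)*(-16) = (106029/16)*(-16) = -106029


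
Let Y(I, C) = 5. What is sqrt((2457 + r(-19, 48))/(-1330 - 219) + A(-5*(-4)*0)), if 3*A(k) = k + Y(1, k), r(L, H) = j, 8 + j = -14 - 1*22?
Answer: sqrt(2351382)/4647 ≈ 0.32998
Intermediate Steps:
j = -44 (j = -8 + (-14 - 1*22) = -8 + (-14 - 22) = -8 - 36 = -44)
r(L, H) = -44
A(k) = 5/3 + k/3 (A(k) = (k + 5)/3 = (5 + k)/3 = 5/3 + k/3)
sqrt((2457 + r(-19, 48))/(-1330 - 219) + A(-5*(-4)*0)) = sqrt((2457 - 44)/(-1330 - 219) + (5/3 + (-5*(-4)*0)/3)) = sqrt(2413/(-1549) + (5/3 + (20*0)/3)) = sqrt(2413*(-1/1549) + (5/3 + (1/3)*0)) = sqrt(-2413/1549 + (5/3 + 0)) = sqrt(-2413/1549 + 5/3) = sqrt(506/4647) = sqrt(2351382)/4647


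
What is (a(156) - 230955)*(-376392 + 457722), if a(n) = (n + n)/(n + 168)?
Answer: -169051426490/9 ≈ -1.8784e+10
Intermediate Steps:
a(n) = 2*n/(168 + n) (a(n) = (2*n)/(168 + n) = 2*n/(168 + n))
(a(156) - 230955)*(-376392 + 457722) = (2*156/(168 + 156) - 230955)*(-376392 + 457722) = (2*156/324 - 230955)*81330 = (2*156*(1/324) - 230955)*81330 = (26/27 - 230955)*81330 = -6235759/27*81330 = -169051426490/9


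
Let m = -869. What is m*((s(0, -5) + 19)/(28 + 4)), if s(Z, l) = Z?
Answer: -16511/32 ≈ -515.97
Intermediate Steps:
m*((s(0, -5) + 19)/(28 + 4)) = -869*(0 + 19)/(28 + 4) = -16511/32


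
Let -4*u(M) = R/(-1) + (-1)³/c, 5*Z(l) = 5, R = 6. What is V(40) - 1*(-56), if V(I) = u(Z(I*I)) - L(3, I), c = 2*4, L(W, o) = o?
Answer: 561/32 ≈ 17.531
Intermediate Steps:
Z(l) = 1 (Z(l) = (⅕)*5 = 1)
c = 8
u(M) = 49/32 (u(M) = -(6/(-1) + (-1)³/8)/4 = -(6*(-1) - 1*⅛)/4 = -(-6 - ⅛)/4 = -¼*(-49/8) = 49/32)
V(I) = 49/32 - I
V(40) - 1*(-56) = (49/32 - 1*40) - 1*(-56) = (49/32 - 40) + 56 = -1231/32 + 56 = 561/32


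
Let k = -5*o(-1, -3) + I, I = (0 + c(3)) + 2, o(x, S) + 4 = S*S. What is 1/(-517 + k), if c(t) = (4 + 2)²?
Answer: -1/504 ≈ -0.0019841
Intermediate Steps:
o(x, S) = -4 + S² (o(x, S) = -4 + S*S = -4 + S²)
c(t) = 36 (c(t) = 6² = 36)
I = 38 (I = (0 + 36) + 2 = 36 + 2 = 38)
k = 13 (k = -5*(-4 + (-3)²) + 38 = -5*(-4 + 9) + 38 = -5*5 + 38 = -25 + 38 = 13)
1/(-517 + k) = 1/(-517 + 13) = 1/(-504) = -1/504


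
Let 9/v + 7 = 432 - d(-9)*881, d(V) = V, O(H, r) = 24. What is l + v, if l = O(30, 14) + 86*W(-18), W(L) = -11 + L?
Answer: -20634371/8354 ≈ -2470.0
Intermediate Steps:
v = 9/8354 (v = 9/(-7 + (432 - 1*(-9)*881)) = 9/(-7 + (432 + 9*881)) = 9/(-7 + (432 + 7929)) = 9/(-7 + 8361) = 9/8354 ≈ 0.0010773)
l = -2470 (l = 24 + 86*(-11 - 18) = 24 + 86*(-29) = 24 - 2494 = -2470)
l + v = -2470 + 9/8354 = -20634371/8354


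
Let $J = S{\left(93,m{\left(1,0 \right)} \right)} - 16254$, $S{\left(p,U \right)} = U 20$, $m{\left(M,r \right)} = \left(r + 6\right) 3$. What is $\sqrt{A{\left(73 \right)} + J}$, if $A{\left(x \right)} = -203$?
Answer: $i \sqrt{16097} \approx 126.87 i$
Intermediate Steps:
$m{\left(M,r \right)} = 18 + 3 r$ ($m{\left(M,r \right)} = \left(6 + r\right) 3 = 18 + 3 r$)
$S{\left(p,U \right)} = 20 U$
$J = -15894$ ($J = 20 \left(18 + 3 \cdot 0\right) - 16254 = 20 \left(18 + 0\right) - 16254 = 20 \cdot 18 - 16254 = 360 - 16254 = -15894$)
$\sqrt{A{\left(73 \right)} + J} = \sqrt{-203 - 15894} = \sqrt{-16097} = i \sqrt{16097}$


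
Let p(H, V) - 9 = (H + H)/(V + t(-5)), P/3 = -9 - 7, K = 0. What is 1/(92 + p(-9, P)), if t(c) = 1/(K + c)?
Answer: 241/24431 ≈ 0.0098645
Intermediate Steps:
t(c) = 1/c (t(c) = 1/(0 + c) = 1/c)
P = -48 (P = 3*(-9 - 7) = 3*(-16) = -48)
p(H, V) = 9 + 2*H/(-⅕ + V) (p(H, V) = 9 + (H + H)/(V + 1/(-5)) = 9 + (2*H)/(V - ⅕) = 9 + (2*H)/(-⅕ + V) = 9 + 2*H/(-⅕ + V))
1/(92 + p(-9, P)) = 1/(92 + (-9 + 10*(-9) + 45*(-48))/(-1 + 5*(-48))) = 1/(92 + (-9 - 90 - 2160)/(-1 - 240)) = 1/(92 - 2259/(-241)) = 1/(92 - 1/241*(-2259)) = 1/(92 + 2259/241) = 1/(24431/241) = 241/24431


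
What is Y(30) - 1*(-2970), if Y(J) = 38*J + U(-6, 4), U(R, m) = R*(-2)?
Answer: 4122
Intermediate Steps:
U(R, m) = -2*R
Y(J) = 12 + 38*J (Y(J) = 38*J - 2*(-6) = 38*J + 12 = 12 + 38*J)
Y(30) - 1*(-2970) = (12 + 38*30) - 1*(-2970) = (12 + 1140) + 2970 = 1152 + 2970 = 4122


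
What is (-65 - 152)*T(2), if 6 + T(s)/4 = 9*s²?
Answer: -26040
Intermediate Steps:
T(s) = -24 + 36*s² (T(s) = -24 + 4*(9*s²) = -24 + 36*s²)
(-65 - 152)*T(2) = (-65 - 152)*(-24 + 36*2²) = -217*(-24 + 36*4) = -217*(-24 + 144) = -217*120 = -26040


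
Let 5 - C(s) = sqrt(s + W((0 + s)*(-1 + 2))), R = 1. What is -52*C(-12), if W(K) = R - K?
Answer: -208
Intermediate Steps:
W(K) = 1 - K
C(s) = 4 (C(s) = 5 - sqrt(s + (1 - (0 + s)*(-1 + 2))) = 5 - sqrt(s + (1 - s)) = 5 - sqrt(1) = 5 - 1*1 = 5 - 1 = 4)
-52*C(-12) = -52*4 = -208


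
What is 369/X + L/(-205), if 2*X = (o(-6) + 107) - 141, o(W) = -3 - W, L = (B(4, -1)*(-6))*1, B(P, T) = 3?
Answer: -150732/6355 ≈ -23.719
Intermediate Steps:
L = -18 (L = (3*(-6))*1 = -18*1 = -18)
X = -31/2 (X = (((-3 - 1*(-6)) + 107) - 141)/2 = (((-3 + 6) + 107) - 141)/2 = ((3 + 107) - 141)/2 = (110 - 141)/2 = (1/2)*(-31) = -31/2 ≈ -15.500)
369/X + L/(-205) = 369/(-31/2) - 18/(-205) = 369*(-2/31) - 18*(-1/205) = -738/31 + 18/205 = -150732/6355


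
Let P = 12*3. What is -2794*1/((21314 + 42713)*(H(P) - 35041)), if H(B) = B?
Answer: 2794/2241265135 ≈ 1.2466e-6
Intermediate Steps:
P = 36
-2794*1/((21314 + 42713)*(H(P) - 35041)) = -2794*1/((36 - 35041)*(21314 + 42713)) = -2794/(64027*(-35005)) = -2794/(-2241265135) = -2794*(-1/2241265135) = 2794/2241265135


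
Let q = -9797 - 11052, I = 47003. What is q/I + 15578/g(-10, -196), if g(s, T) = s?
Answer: -366210612/235015 ≈ -1558.2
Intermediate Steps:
q = -20849
q/I + 15578/g(-10, -196) = -20849/47003 + 15578/(-10) = -20849*1/47003 + 15578*(-1/10) = -20849/47003 - 7789/5 = -366210612/235015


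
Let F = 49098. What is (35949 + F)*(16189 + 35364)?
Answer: 4384427991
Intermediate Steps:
(35949 + F)*(16189 + 35364) = (35949 + 49098)*(16189 + 35364) = 85047*51553 = 4384427991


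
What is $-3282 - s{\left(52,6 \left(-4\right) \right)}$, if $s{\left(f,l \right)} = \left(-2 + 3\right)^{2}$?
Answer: $-3283$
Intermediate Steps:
$s{\left(f,l \right)} = 1$ ($s{\left(f,l \right)} = 1^{2} = 1$)
$-3282 - s{\left(52,6 \left(-4\right) \right)} = -3282 - 1 = -3283$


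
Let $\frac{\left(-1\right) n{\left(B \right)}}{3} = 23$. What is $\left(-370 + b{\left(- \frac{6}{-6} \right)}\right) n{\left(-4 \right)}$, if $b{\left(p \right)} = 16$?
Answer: $24426$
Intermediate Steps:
$n{\left(B \right)} = -69$ ($n{\left(B \right)} = \left(-3\right) 23 = -69$)
$\left(-370 + b{\left(- \frac{6}{-6} \right)}\right) n{\left(-4 \right)} = \left(-370 + 16\right) \left(-69\right) = \left(-354\right) \left(-69\right) = 24426$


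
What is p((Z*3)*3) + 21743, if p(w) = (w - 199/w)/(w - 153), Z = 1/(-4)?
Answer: 121518524/5589 ≈ 21742.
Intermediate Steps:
Z = -¼ ≈ -0.25000
p(w) = (w - 199/w)/(-153 + w)
p((Z*3)*3) + 21743 = (-199 + (-¼*3*3)²)/(((-¼*3*3))*(-153 - ¼*3*3)) + 21743 = (-199 + (-¾*3)²)/(((-¾*3))*(-153 - ¾*3)) + 21743 = (-199 + (-9/4)²)/((-9/4)*(-153 - 9/4)) + 21743 = -4*(-199 + 81/16)/(9*(-621/4)) + 21743 = -4/9*(-4/621)*(-3103/16) + 21743 = -3103/5589 + 21743 = 121518524/5589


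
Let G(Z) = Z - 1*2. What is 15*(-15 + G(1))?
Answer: -240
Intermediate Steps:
G(Z) = -2 + Z (G(Z) = Z - 2 = -2 + Z)
15*(-15 + G(1)) = 15*(-15 + (-2 + 1)) = 15*(-15 - 1) = 15*(-16) = -240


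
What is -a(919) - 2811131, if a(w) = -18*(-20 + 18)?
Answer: -2811167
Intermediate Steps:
a(w) = 36 (a(w) = -18*(-2) = 36)
-a(919) - 2811131 = -1*36 - 2811131 = -36 - 2811131 = -2811167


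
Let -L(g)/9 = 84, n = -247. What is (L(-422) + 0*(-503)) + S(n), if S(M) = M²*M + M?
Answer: -15070226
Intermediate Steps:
L(g) = -756 (L(g) = -9*84 = -756)
S(M) = M + M³ (S(M) = M³ + M = M + M³)
(L(-422) + 0*(-503)) + S(n) = (-756 + 0*(-503)) + (-247 + (-247)³) = (-756 + 0) + (-247 - 15069223) = -756 - 15069470 = -15070226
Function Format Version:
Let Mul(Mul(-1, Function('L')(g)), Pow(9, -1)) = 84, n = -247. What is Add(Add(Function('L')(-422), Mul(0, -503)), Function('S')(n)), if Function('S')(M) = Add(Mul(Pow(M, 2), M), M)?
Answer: -15070226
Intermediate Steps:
Function('L')(g) = -756 (Function('L')(g) = Mul(-9, 84) = -756)
Function('S')(M) = Add(M, Pow(M, 3)) (Function('S')(M) = Add(Pow(M, 3), M) = Add(M, Pow(M, 3)))
Add(Add(Function('L')(-422), Mul(0, -503)), Function('S')(n)) = Add(Add(-756, Mul(0, -503)), Add(-247, Pow(-247, 3))) = Add(Add(-756, 0), Add(-247, -15069223)) = Add(-756, -15069470) = -15070226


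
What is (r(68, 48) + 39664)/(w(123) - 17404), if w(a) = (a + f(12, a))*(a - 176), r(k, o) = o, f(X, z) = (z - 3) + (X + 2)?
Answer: -32/25 ≈ -1.2800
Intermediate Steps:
f(X, z) = -1 + X + z (f(X, z) = (-3 + z) + (2 + X) = -1 + X + z)
w(a) = (-176 + a)*(11 + 2*a) (w(a) = (a + (-1 + 12 + a))*(a - 176) = (a + (11 + a))*(-176 + a) = (11 + 2*a)*(-176 + a) = (-176 + a)*(11 + 2*a))
(r(68, 48) + 39664)/(w(123) - 17404) = (48 + 39664)/((-1936 - 341*123 + 2*123²) - 17404) = 39712/((-1936 - 41943 + 2*15129) - 17404) = 39712/((-1936 - 41943 + 30258) - 17404) = 39712/(-13621 - 17404) = 39712/(-31025) = 39712*(-1/31025) = -32/25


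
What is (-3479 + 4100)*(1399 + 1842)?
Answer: 2012661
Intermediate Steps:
(-3479 + 4100)*(1399 + 1842) = 621*3241 = 2012661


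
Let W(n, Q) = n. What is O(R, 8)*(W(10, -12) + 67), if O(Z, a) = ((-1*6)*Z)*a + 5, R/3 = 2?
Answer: -21791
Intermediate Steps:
R = 6 (R = 3*2 = 6)
O(Z, a) = 5 - 6*Z*a (O(Z, a) = (-6*Z)*a + 5 = -6*Z*a + 5 = 5 - 6*Z*a)
O(R, 8)*(W(10, -12) + 67) = (5 - 6*6*8)*(10 + 67) = (5 - 288)*77 = -283*77 = -21791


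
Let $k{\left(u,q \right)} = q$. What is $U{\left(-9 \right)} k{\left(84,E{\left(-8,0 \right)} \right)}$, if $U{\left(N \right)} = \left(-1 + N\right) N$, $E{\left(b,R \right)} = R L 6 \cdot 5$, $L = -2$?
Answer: $0$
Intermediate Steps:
$E{\left(b,R \right)} = - 60 R$ ($E{\left(b,R \right)} = R \left(-2\right) 6 \cdot 5 = - 2 R 6 \cdot 5 = - 12 R 5 = - 60 R$)
$U{\left(N \right)} = N \left(-1 + N\right)$
$U{\left(-9 \right)} k{\left(84,E{\left(-8,0 \right)} \right)} = - 9 \left(-1 - 9\right) \left(\left(-60\right) 0\right) = \left(-9\right) \left(-10\right) 0 = 90 \cdot 0 = 0$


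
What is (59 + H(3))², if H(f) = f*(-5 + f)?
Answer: 2809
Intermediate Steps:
(59 + H(3))² = (59 + 3*(-5 + 3))² = (59 + 3*(-2))² = (59 - 6)² = 53² = 2809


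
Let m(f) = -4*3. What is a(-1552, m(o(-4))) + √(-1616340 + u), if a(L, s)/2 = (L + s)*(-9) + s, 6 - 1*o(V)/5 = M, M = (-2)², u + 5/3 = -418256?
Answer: 28128 + I*√18311379/3 ≈ 28128.0 + 1426.4*I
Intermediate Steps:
u = -1254773/3 (u = -5/3 - 418256 = -1254773/3 ≈ -4.1826e+5)
M = 4
o(V) = 10 (o(V) = 30 - 5*4 = 30 - 20 = 10)
m(f) = -12
a(L, s) = -18*L - 16*s (a(L, s) = 2*((L + s)*(-9) + s) = 2*((-9*L - 9*s) + s) = 2*(-9*L - 8*s) = -18*L - 16*s)
a(-1552, m(o(-4))) + √(-1616340 + u) = (-18*(-1552) - 16*(-12)) + √(-1616340 - 1254773/3) = (27936 + 192) + √(-6103793/3) = 28128 + I*√18311379/3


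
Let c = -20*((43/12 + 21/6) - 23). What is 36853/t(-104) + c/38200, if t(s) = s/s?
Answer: 4422361/120 ≈ 36853.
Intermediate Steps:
c = 955/3 (c = -20*((43*(1/12) + 21*(⅙)) - 23) = -20*((43/12 + 7/2) - 23) = -20*(85/12 - 23) = -20*(-191/12) = 955/3 ≈ 318.33)
t(s) = 1
36853/t(-104) + c/38200 = 36853/1 + (955/3)/38200 = 36853*1 + (955/3)*(1/38200) = 36853 + 1/120 = 4422361/120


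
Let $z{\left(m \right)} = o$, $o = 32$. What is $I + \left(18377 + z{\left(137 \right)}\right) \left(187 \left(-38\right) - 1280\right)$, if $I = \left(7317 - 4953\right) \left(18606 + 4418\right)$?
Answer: $-99949138$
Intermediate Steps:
$z{\left(m \right)} = 32$
$I = 54428736$ ($I = 2364 \cdot 23024 = 54428736$)
$I + \left(18377 + z{\left(137 \right)}\right) \left(187 \left(-38\right) - 1280\right) = 54428736 + \left(18377 + 32\right) \left(187 \left(-38\right) - 1280\right) = 54428736 + 18409 \left(-7106 - 1280\right) = 54428736 + 18409 \left(-8386\right) = 54428736 - 154377874 = -99949138$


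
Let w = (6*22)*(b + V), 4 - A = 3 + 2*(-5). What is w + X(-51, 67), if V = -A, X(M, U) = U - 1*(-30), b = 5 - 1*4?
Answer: -1223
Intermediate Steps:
b = 1 (b = 5 - 4 = 1)
X(M, U) = 30 + U (X(M, U) = U + 30 = 30 + U)
A = 11 (A = 4 - (3 + 2*(-5)) = 4 - (3 - 10) = 4 - 1*(-7) = 4 + 7 = 11)
V = -11 (V = -1*11 = -11)
w = -1320 (w = (6*22)*(1 - 11) = 132*(-10) = -1320)
w + X(-51, 67) = -1320 + (30 + 67) = -1320 + 97 = -1223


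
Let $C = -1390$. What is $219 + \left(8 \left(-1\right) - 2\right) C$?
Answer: $14119$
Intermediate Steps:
$219 + \left(8 \left(-1\right) - 2\right) C = 219 + \left(8 \left(-1\right) - 2\right) \left(-1390\right) = 219 + \left(-8 - 2\right) \left(-1390\right) = 219 - -13900 = 219 + 13900 = 14119$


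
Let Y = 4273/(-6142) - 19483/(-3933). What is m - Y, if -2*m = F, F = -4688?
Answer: 56519944307/24156486 ≈ 2339.7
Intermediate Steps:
Y = 102858877/24156486 (Y = 4273*(-1/6142) - 19483*(-1/3933) = -4273/6142 + 19483/3933 = 102858877/24156486 ≈ 4.2580)
m = 2344 (m = -½*(-4688) = 2344)
m - Y = 2344 - 1*102858877/24156486 = 2344 - 102858877/24156486 = 56519944307/24156486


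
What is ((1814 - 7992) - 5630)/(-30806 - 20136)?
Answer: 5904/25471 ≈ 0.23179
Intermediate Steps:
((1814 - 7992) - 5630)/(-30806 - 20136) = (-6178 - 5630)/(-50942) = -11808*(-1/50942) = 5904/25471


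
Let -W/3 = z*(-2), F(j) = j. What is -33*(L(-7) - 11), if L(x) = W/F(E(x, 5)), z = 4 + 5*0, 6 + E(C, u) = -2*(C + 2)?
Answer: 165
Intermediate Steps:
E(C, u) = -10 - 2*C (E(C, u) = -6 - 2*(C + 2) = -6 - 2*(2 + C) = -6 + (-4 - 2*C) = -10 - 2*C)
z = 4 (z = 4 + 0 = 4)
W = 24 (W = -12*(-2) = -3*(-8) = 24)
L(x) = 24/(-10 - 2*x)
-33*(L(-7) - 11) = -33*(-12/(5 - 7) - 11) = -33*(-12/(-2) - 11) = -33*(-12*(-½) - 11) = -33*(6 - 11) = -33*(-5) = 165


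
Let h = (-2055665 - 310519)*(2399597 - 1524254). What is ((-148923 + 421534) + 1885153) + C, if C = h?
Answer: -2071220443348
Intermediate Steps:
h = -2071222601112 (h = -2366184*875343 = -2071222601112)
C = -2071222601112
((-148923 + 421534) + 1885153) + C = ((-148923 + 421534) + 1885153) - 2071222601112 = (272611 + 1885153) - 2071222601112 = 2157764 - 2071222601112 = -2071220443348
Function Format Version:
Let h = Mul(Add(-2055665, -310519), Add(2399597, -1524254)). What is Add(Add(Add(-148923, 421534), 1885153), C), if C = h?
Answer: -2071220443348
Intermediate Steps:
h = -2071222601112 (h = Mul(-2366184, 875343) = -2071222601112)
C = -2071222601112
Add(Add(Add(-148923, 421534), 1885153), C) = Add(Add(Add(-148923, 421534), 1885153), -2071222601112) = Add(Add(272611, 1885153), -2071222601112) = Add(2157764, -2071222601112) = -2071220443348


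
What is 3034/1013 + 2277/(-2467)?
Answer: 5178277/2499071 ≈ 2.0721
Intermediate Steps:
3034/1013 + 2277/(-2467) = 3034*(1/1013) + 2277*(-1/2467) = 3034/1013 - 2277/2467 = 5178277/2499071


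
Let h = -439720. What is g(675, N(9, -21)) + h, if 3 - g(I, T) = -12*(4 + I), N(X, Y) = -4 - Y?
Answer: -431569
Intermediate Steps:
g(I, T) = 51 + 12*I (g(I, T) = 3 - (-12)*(4 + I) = 3 - (-48 - 12*I) = 3 + (48 + 12*I) = 51 + 12*I)
g(675, N(9, -21)) + h = (51 + 12*675) - 439720 = (51 + 8100) - 439720 = 8151 - 439720 = -431569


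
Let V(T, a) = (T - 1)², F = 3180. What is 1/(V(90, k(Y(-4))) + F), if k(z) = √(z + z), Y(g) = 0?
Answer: 1/11101 ≈ 9.0082e-5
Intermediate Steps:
k(z) = √2*√z (k(z) = √(2*z) = √2*√z)
V(T, a) = (-1 + T)²
1/(V(90, k(Y(-4))) + F) = 1/((-1 + 90)² + 3180) = 1/(89² + 3180) = 1/(7921 + 3180) = 1/11101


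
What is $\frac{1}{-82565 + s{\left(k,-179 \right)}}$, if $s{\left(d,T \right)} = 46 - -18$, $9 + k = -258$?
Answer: $- \frac{1}{82501} \approx -1.2121 \cdot 10^{-5}$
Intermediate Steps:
$k = -267$ ($k = -9 - 258 = -267$)
$s{\left(d,T \right)} = 64$ ($s{\left(d,T \right)} = 46 + 18 = 64$)
$\frac{1}{-82565 + s{\left(k,-179 \right)}} = \frac{1}{-82565 + 64} = \frac{1}{-82501} = - \frac{1}{82501}$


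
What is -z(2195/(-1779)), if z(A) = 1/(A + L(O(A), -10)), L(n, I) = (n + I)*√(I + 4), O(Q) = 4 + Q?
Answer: 3904905/998484991 - 22893951*I*√6/998484991 ≈ 0.0039108 - 0.056164*I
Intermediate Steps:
L(n, I) = √(4 + I)*(I + n) (L(n, I) = (I + n)*√(4 + I) = √(4 + I)*(I + n))
z(A) = 1/(A + I*√6*(-6 + A)) (z(A) = 1/(A + √(4 - 10)*(-10 + (4 + A))) = 1/(A + √(-6)*(-6 + A)) = 1/(A + (I*√6)*(-6 + A)) = 1/(A + I*√6*(-6 + A)))
-z(2195/(-1779)) = -1/(2195/(-1779) + I*√6*(-6 + 2195/(-1779))) = -1/(2195*(-1/1779) + I*√6*(-6 + 2195*(-1/1779))) = -1/(-2195/1779 + I*√6*(-6 - 2195/1779)) = -1/(-2195/1779 + I*√6*(-12869/1779)) = -1/(-2195/1779 - 12869*I*√6/1779)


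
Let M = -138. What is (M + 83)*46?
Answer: -2530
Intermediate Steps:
(M + 83)*46 = (-138 + 83)*46 = -55*46 = -2530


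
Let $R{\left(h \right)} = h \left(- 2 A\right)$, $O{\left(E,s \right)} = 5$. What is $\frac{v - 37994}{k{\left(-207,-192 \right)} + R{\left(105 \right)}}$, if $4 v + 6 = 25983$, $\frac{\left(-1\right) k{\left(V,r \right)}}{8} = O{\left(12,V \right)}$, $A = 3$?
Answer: $\frac{125999}{2680} \approx 47.015$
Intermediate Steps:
$R{\left(h \right)} = - 6 h$ ($R{\left(h \right)} = h \left(\left(-2\right) 3\right) = h \left(-6\right) = - 6 h$)
$k{\left(V,r \right)} = -40$ ($k{\left(V,r \right)} = \left(-8\right) 5 = -40$)
$v = \frac{25977}{4}$ ($v = - \frac{3}{2} + \frac{1}{4} \cdot 25983 = - \frac{3}{2} + \frac{25983}{4} = \frac{25977}{4} \approx 6494.3$)
$\frac{v - 37994}{k{\left(-207,-192 \right)} + R{\left(105 \right)}} = \frac{\frac{25977}{4} - 37994}{-40 - 630} = - \frac{125999}{4 \left(-40 - 630\right)} = - \frac{125999}{4 \left(-670\right)} = \left(- \frac{125999}{4}\right) \left(- \frac{1}{670}\right) = \frac{125999}{2680}$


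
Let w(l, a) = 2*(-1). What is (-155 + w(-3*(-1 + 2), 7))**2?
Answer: 24649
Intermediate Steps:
w(l, a) = -2
(-155 + w(-3*(-1 + 2), 7))**2 = (-155 - 2)**2 = (-157)**2 = 24649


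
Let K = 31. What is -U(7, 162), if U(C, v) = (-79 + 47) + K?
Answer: 1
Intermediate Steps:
U(C, v) = -1 (U(C, v) = (-79 + 47) + 31 = -32 + 31 = -1)
-U(7, 162) = -1*(-1) = 1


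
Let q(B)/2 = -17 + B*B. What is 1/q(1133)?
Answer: 1/2567344 ≈ 3.8951e-7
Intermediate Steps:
q(B) = -34 + 2*B² (q(B) = 2*(-17 + B*B) = 2*(-17 + B²) = -34 + 2*B²)
1/q(1133) = 1/(-34 + 2*1133²) = 1/(-34 + 2*1283689) = 1/(-34 + 2567378) = 1/2567344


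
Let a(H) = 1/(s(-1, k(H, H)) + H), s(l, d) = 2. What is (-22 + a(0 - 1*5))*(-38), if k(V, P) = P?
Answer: 2546/3 ≈ 848.67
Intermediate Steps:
a(H) = 1/(2 + H)
(-22 + a(0 - 1*5))*(-38) = (-22 + 1/(2 + (0 - 1*5)))*(-38) = (-22 + 1/(2 + (0 - 5)))*(-38) = (-22 + 1/(2 - 5))*(-38) = (-22 + 1/(-3))*(-38) = (-22 - ⅓)*(-38) = -67/3*(-38) = 2546/3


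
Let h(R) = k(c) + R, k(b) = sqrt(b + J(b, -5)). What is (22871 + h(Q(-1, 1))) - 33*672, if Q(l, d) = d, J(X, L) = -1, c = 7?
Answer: 696 + sqrt(6) ≈ 698.45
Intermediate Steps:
k(b) = sqrt(-1 + b) (k(b) = sqrt(b - 1) = sqrt(-1 + b))
h(R) = R + sqrt(6) (h(R) = sqrt(-1 + 7) + R = sqrt(6) + R = R + sqrt(6))
(22871 + h(Q(-1, 1))) - 33*672 = (22871 + (1 + sqrt(6))) - 33*672 = (22872 + sqrt(6)) - 22176 = 696 + sqrt(6)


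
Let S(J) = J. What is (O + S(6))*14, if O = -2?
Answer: 56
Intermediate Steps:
(O + S(6))*14 = (-2 + 6)*14 = 4*14 = 56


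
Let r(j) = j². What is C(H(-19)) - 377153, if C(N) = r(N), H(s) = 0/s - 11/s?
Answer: -136152112/361 ≈ -3.7715e+5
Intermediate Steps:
H(s) = -11/s (H(s) = 0 - 11/s = -11/s)
C(N) = N²
C(H(-19)) - 377153 = (-11/(-19))² - 377153 = (-11*(-1/19))² - 377153 = (11/19)² - 377153 = 121/361 - 377153 = -136152112/361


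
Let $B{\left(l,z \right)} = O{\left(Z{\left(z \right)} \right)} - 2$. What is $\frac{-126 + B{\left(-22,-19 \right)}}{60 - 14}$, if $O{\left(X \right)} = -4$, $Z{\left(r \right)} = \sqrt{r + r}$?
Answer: $- \frac{66}{23} \approx -2.8696$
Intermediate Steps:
$Z{\left(r \right)} = \sqrt{2} \sqrt{r}$ ($Z{\left(r \right)} = \sqrt{2 r} = \sqrt{2} \sqrt{r}$)
$B{\left(l,z \right)} = -6$ ($B{\left(l,z \right)} = -4 - 2 = -6$)
$\frac{-126 + B{\left(-22,-19 \right)}}{60 - 14} = \frac{-126 - 6}{60 - 14} = - \frac{132}{46} = \left(-132\right) \frac{1}{46} = - \frac{66}{23}$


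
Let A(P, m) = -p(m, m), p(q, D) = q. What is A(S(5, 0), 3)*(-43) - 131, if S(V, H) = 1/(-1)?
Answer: -2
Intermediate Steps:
S(V, H) = -1
A(P, m) = -m
A(S(5, 0), 3)*(-43) - 131 = -1*3*(-43) - 131 = -3*(-43) - 131 = 129 - 131 = -2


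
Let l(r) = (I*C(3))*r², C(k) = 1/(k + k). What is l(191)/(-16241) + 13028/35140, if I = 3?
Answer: -214691711/285354370 ≈ -0.75237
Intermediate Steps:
C(k) = 1/(2*k)
l(r) = r²/2 (l(r) = (3*((½)/3))*r² = (3*((½)*(⅓)))*r² = (3*(⅙))*r² = r²/2)
l(191)/(-16241) + 13028/35140 = ((½)*191²)/(-16241) + 13028/35140 = ((½)*36481)*(-1/16241) + 13028*(1/35140) = (36481/2)*(-1/16241) + 3257/8785 = -36481/32482 + 3257/8785 = -214691711/285354370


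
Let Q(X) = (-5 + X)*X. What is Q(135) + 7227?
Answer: 24777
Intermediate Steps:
Q(X) = X*(-5 + X)
Q(135) + 7227 = 135*(-5 + 135) + 7227 = 135*130 + 7227 = 17550 + 7227 = 24777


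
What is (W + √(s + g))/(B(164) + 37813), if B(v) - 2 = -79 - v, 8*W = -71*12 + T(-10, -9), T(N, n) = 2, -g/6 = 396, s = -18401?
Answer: -425/150288 + I*√20777/37572 ≈ -0.0028279 + 0.0038364*I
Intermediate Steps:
g = -2376 (g = -6*396 = -2376)
W = -425/4 (W = (-71*12 + 2)/8 = (-852 + 2)/8 = (⅛)*(-850) = -425/4 ≈ -106.25)
B(v) = -77 - v (B(v) = 2 + (-79 - v) = -77 - v)
(W + √(s + g))/(B(164) + 37813) = (-425/4 + √(-18401 - 2376))/((-77 - 1*164) + 37813) = (-425/4 + √(-20777))/((-77 - 164) + 37813) = (-425/4 + I*√20777)/(-241 + 37813) = (-425/4 + I*√20777)/37572 = (-425/4 + I*√20777)*(1/37572) = -425/150288 + I*√20777/37572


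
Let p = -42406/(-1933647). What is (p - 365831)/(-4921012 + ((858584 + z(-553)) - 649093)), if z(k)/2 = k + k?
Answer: 707387973251/9114695674251 ≈ 0.077610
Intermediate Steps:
z(k) = 4*k (z(k) = 2*(k + k) = 2*(2*k) = 4*k)
p = 42406/1933647 (p = -42406*(-1/1933647) = 42406/1933647 ≈ 0.021931)
(p - 365831)/(-4921012 + ((858584 + z(-553)) - 649093)) = (42406/1933647 - 365831)/(-4921012 + ((858584 + 4*(-553)) - 649093)) = -707387973251/(1933647*(-4921012 + ((858584 - 2212) - 649093))) = -707387973251/(1933647*(-4921012 + (856372 - 649093))) = -707387973251/(1933647*(-4921012 + 207279)) = -707387973251/1933647/(-4713733) = -707387973251/1933647*(-1/4713733) = 707387973251/9114695674251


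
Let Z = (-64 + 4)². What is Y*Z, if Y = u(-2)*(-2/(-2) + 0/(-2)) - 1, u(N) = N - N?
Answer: -3600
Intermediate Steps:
u(N) = 0
Z = 3600 (Z = (-60)² = 3600)
Y = -1 (Y = 0*(-2/(-2) + 0/(-2)) - 1 = 0*(-2*(-½) + 0*(-½)) - 1 = 0*(1 + 0) - 1 = 0*1 - 1 = 0 - 1 = -1)
Y*Z = -1*3600 = -3600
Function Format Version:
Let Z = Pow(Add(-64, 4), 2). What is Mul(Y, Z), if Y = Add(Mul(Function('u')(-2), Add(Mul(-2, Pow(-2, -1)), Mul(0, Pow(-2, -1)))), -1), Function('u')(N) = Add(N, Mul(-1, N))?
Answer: -3600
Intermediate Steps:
Function('u')(N) = 0
Z = 3600 (Z = Pow(-60, 2) = 3600)
Y = -1 (Y = Add(Mul(0, Add(Mul(-2, Pow(-2, -1)), Mul(0, Pow(-2, -1)))), -1) = Add(Mul(0, Add(Mul(-2, Rational(-1, 2)), Mul(0, Rational(-1, 2)))), -1) = Add(Mul(0, Add(1, 0)), -1) = Add(Mul(0, 1), -1) = Add(0, -1) = -1)
Mul(Y, Z) = Mul(-1, 3600) = -3600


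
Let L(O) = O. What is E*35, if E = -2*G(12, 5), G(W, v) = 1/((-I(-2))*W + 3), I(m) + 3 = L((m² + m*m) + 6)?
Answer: 70/129 ≈ 0.54264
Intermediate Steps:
I(m) = 3 + 2*m² (I(m) = -3 + ((m² + m*m) + 6) = -3 + ((m² + m²) + 6) = -3 + (2*m² + 6) = -3 + (6 + 2*m²) = 3 + 2*m²)
G(W, v) = 1/(3 - 11*W) (G(W, v) = 1/((-(3 + 2*(-2)²))*W + 3) = 1/((-(3 + 2*4))*W + 3) = 1/((-(3 + 8))*W + 3) = 1/((-1*11)*W + 3) = 1/(-11*W + 3) = 1/(3 - 11*W))
E = 2/129 (E = -(-2)/(-3 + 11*12) = -(-2)/(-3 + 132) = -(-2)/129 = -2*(-1/129) = 2/129 ≈ 0.015504)
E*35 = (2/129)*35 = 70/129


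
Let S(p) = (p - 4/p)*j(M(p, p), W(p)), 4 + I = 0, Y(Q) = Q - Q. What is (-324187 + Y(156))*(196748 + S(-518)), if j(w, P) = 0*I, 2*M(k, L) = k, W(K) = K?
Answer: -63783143876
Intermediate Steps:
Y(Q) = 0
I = -4 (I = -4 + 0 = -4)
M(k, L) = k/2
j(w, P) = 0 (j(w, P) = 0*(-4) = 0)
S(p) = 0 (S(p) = (p - 4/p)*0 = 0)
(-324187 + Y(156))*(196748 + S(-518)) = (-324187 + 0)*(196748 + 0) = -324187*196748 = -63783143876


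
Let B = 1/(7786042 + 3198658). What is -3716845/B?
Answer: -40828427271500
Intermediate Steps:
B = 1/10984700 ≈ 9.1036e-8
-3716845/B = -3716845/1/10984700 = -3716845*10984700 = -40828427271500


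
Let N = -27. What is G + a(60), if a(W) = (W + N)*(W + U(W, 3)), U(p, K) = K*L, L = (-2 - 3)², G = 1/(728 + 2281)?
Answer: 13405096/3009 ≈ 4455.0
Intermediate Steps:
G = 1/3009 ≈ 0.00033234
L = 25 (L = (-5)² = 25)
U(p, K) = 25*K (U(p, K) = K*25 = 25*K)
a(W) = (-27 + W)*(75 + W) (a(W) = (W - 27)*(W + 25*3) = (-27 + W)*(W + 75) = (-27 + W)*(75 + W))
G + a(60) = 1/3009 + (-2025 + 60² + 48*60) = 1/3009 + (-2025 + 3600 + 2880) = 1/3009 + 4455 = 13405096/3009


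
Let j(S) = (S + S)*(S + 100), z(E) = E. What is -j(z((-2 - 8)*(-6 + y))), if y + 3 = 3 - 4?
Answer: -40000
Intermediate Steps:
y = -4 (y = -3 + (3 - 4) = -3 - 1 = -4)
j(S) = 2*S*(100 + S) (j(S) = (2*S)*(100 + S) = 2*S*(100 + S))
-j(z((-2 - 8)*(-6 + y))) = -2*(-2 - 8)*(-6 - 4)*(100 + (-2 - 8)*(-6 - 4)) = -2*(-10*(-10))*(100 - 10*(-10)) = -2*100*(100 + 100) = -2*100*200 = -1*40000 = -40000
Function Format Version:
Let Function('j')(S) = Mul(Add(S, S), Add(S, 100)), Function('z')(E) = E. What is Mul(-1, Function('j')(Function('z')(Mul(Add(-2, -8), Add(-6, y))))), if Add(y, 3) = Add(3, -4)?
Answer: -40000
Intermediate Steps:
y = -4 (y = Add(-3, Add(3, -4)) = Add(-3, -1) = -4)
Function('j')(S) = Mul(2, S, Add(100, S)) (Function('j')(S) = Mul(Mul(2, S), Add(100, S)) = Mul(2, S, Add(100, S)))
Mul(-1, Function('j')(Function('z')(Mul(Add(-2, -8), Add(-6, y))))) = Mul(-1, Mul(2, Mul(Add(-2, -8), Add(-6, -4)), Add(100, Mul(Add(-2, -8), Add(-6, -4))))) = Mul(-1, Mul(2, Mul(-10, -10), Add(100, Mul(-10, -10)))) = Mul(-1, Mul(2, 100, Add(100, 100))) = Mul(-1, Mul(2, 100, 200)) = Mul(-1, 40000) = -40000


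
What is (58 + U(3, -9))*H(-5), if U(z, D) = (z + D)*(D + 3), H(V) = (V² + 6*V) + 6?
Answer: 94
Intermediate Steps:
H(V) = 6 + V² + 6*V
U(z, D) = (3 + D)*(D + z) (U(z, D) = (D + z)*(3 + D) = (3 + D)*(D + z))
(58 + U(3, -9))*H(-5) = (58 + ((-9)² + 3*(-9) + 3*3 - 9*3))*(6 + (-5)² + 6*(-5)) = (58 + (81 - 27 + 9 - 27))*(6 + 25 - 30) = (58 + 36)*1 = 94*1 = 94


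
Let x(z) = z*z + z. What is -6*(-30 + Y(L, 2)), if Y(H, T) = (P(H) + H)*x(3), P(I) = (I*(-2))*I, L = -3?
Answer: 1692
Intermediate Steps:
P(I) = -2*I² (P(I) = (-2*I)*I = -2*I²)
x(z) = z + z² (x(z) = z² + z = z + z²)
Y(H, T) = -24*H² + 12*H (Y(H, T) = (-2*H² + H)*(3*(1 + 3)) = (H - 2*H²)*(3*4) = (H - 2*H²)*12 = -24*H² + 12*H)
-6*(-30 + Y(L, 2)) = -6*(-30 + 12*(-3)*(1 - 2*(-3))) = -6*(-30 + 12*(-3)*(1 + 6)) = -6*(-30 + 12*(-3)*7) = -6*(-30 - 252) = -6*(-282) = 1692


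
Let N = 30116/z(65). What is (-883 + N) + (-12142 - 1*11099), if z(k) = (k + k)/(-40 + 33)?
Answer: -1673466/65 ≈ -25746.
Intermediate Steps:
z(k) = -2*k/7 (z(k) = (2*k)/(-7) = (2*k)*(-⅐) = -2*k/7)
N = -105406/65 (N = 30116/((-2/7*65)) = 30116/(-130/7) = 30116*(-7/130) = -105406/65 ≈ -1621.6)
(-883 + N) + (-12142 - 1*11099) = (-883 - 105406/65) + (-12142 - 1*11099) = -162801/65 + (-12142 - 11099) = -162801/65 - 23241 = -1673466/65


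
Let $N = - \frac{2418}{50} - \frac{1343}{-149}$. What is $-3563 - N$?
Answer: $- \frac{13125609}{3725} \approx -3523.7$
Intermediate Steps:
$N = - \frac{146566}{3725}$ ($N = \left(-2418\right) \frac{1}{50} - - \frac{1343}{149} = - \frac{1209}{25} + \frac{1343}{149} = - \frac{146566}{3725} \approx -39.347$)
$-3563 - N = -3563 - - \frac{146566}{3725} = -3563 + \frac{146566}{3725} = - \frac{13125609}{3725}$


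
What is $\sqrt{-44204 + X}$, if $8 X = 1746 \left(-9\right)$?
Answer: $\frac{i \sqrt{184673}}{2} \approx 214.87 i$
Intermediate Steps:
$X = - \frac{7857}{4}$ ($X = \frac{1746 \left(-9\right)}{8} = \frac{1}{8} \left(-15714\right) = - \frac{7857}{4} \approx -1964.3$)
$\sqrt{-44204 + X} = \sqrt{-44204 - \frac{7857}{4}} = \sqrt{- \frac{184673}{4}} = \frac{i \sqrt{184673}}{2}$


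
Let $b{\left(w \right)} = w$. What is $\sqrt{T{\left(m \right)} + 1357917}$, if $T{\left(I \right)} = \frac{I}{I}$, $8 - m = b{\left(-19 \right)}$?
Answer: $\sqrt{1357918} \approx 1165.3$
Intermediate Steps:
$m = 27$ ($m = 8 - -19 = 8 + 19 = 27$)
$T{\left(I \right)} = 1$
$\sqrt{T{\left(m \right)} + 1357917} = \sqrt{1 + 1357917} = \sqrt{1357918}$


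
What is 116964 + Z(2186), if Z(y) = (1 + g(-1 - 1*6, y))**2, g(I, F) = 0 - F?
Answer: 4891189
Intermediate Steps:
g(I, F) = -F
Z(y) = (1 - y)**2
116964 + Z(2186) = 116964 + (-1 + 2186)**2 = 116964 + 2185**2 = 116964 + 4774225 = 4891189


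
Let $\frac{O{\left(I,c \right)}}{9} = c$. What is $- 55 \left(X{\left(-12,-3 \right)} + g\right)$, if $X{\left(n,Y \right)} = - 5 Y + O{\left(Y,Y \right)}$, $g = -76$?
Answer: $4840$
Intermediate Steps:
$O{\left(I,c \right)} = 9 c$
$X{\left(n,Y \right)} = 4 Y$ ($X{\left(n,Y \right)} = - 5 Y + 9 Y = 4 Y$)
$- 55 \left(X{\left(-12,-3 \right)} + g\right) = - 55 \left(4 \left(-3\right) - 76\right) = - 55 \left(-12 - 76\right) = \left(-55\right) \left(-88\right) = 4840$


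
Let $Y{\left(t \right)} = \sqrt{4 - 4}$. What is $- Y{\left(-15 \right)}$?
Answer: $0$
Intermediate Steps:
$Y{\left(t \right)} = 0$ ($Y{\left(t \right)} = \sqrt{0} = 0$)
$- Y{\left(-15 \right)} = \left(-1\right) 0 = 0$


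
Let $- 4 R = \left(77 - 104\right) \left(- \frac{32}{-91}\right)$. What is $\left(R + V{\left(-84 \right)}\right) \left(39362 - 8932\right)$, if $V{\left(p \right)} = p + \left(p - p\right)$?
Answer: $- \frac{226034040}{91} \approx -2.4839 \cdot 10^{6}$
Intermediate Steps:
$R = \frac{216}{91}$ ($R = - \frac{\left(77 - 104\right) \left(- \frac{32}{-91}\right)}{4} = - \frac{\left(-27\right) \left(\left(-32\right) \left(- \frac{1}{91}\right)\right)}{4} = - \frac{\left(-27\right) \frac{32}{91}}{4} = \left(- \frac{1}{4}\right) \left(- \frac{864}{91}\right) = \frac{216}{91} \approx 2.3736$)
$V{\left(p \right)} = p$ ($V{\left(p \right)} = p + 0 = p$)
$\left(R + V{\left(-84 \right)}\right) \left(39362 - 8932\right) = \left(\frac{216}{91} - 84\right) \left(39362 - 8932\right) = \left(- \frac{7428}{91}\right) 30430 = - \frac{226034040}{91}$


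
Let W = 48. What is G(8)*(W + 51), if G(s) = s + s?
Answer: 1584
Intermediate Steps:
G(s) = 2*s
G(8)*(W + 51) = (2*8)*(48 + 51) = 16*99 = 1584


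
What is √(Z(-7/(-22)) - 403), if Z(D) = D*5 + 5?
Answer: 3*I*√21318/22 ≈ 19.91*I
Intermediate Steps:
Z(D) = 5 + 5*D (Z(D) = 5*D + 5 = 5 + 5*D)
√(Z(-7/(-22)) - 403) = √((5 + 5*(-7/(-22))) - 403) = √((5 + 5*(-7*(-1/22))) - 403) = √((5 + 5*(7/22)) - 403) = √((5 + 35/22) - 403) = √(145/22 - 403) = √(-8721/22) = 3*I*√21318/22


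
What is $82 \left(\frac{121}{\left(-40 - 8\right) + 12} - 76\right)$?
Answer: $- \frac{117137}{18} \approx -6507.6$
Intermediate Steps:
$82 \left(\frac{121}{\left(-40 - 8\right) + 12} - 76\right) = 82 \left(\frac{121}{-48 + 12} - 76\right) = 82 \left(\frac{121}{-36} - 76\right) = 82 \left(121 \left(- \frac{1}{36}\right) - 76\right) = 82 \left(- \frac{121}{36} - 76\right) = 82 \left(- \frac{2857}{36}\right) = - \frac{117137}{18}$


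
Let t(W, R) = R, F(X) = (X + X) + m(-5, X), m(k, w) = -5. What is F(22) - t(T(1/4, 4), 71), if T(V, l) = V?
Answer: -32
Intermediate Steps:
F(X) = -5 + 2*X (F(X) = (X + X) - 5 = 2*X - 5 = -5 + 2*X)
F(22) - t(T(1/4, 4), 71) = (-5 + 2*22) - 1*71 = (-5 + 44) - 71 = 39 - 71 = -32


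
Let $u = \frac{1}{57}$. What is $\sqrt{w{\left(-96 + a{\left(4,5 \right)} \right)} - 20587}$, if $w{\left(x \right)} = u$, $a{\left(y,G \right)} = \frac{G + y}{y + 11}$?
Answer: $\frac{11 i \sqrt{552786}}{57} \approx 143.48 i$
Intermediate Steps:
$a{\left(y,G \right)} = \frac{G + y}{11 + y}$
$u = \frac{1}{57} \approx 0.017544$
$w{\left(x \right)} = \frac{1}{57}$
$\sqrt{w{\left(-96 + a{\left(4,5 \right)} \right)} - 20587} = \sqrt{\frac{1}{57} - 20587} = \sqrt{- \frac{1173458}{57}} = \frac{11 i \sqrt{552786}}{57}$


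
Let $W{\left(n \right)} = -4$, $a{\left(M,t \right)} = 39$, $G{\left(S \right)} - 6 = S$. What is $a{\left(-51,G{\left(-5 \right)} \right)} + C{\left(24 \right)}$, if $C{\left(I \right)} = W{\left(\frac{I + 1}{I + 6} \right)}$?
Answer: $35$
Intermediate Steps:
$G{\left(S \right)} = 6 + S$
$C{\left(I \right)} = -4$
$a{\left(-51,G{\left(-5 \right)} \right)} + C{\left(24 \right)} = 39 - 4 = 35$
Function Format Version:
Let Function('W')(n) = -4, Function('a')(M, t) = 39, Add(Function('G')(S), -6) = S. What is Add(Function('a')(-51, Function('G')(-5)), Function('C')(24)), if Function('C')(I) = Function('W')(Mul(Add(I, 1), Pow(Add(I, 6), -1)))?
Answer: 35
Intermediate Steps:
Function('G')(S) = Add(6, S)
Function('C')(I) = -4
Add(Function('a')(-51, Function('G')(-5)), Function('C')(24)) = Add(39, -4) = 35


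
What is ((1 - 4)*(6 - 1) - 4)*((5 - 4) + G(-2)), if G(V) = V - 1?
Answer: 38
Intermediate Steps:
G(V) = -1 + V
((1 - 4)*(6 - 1) - 4)*((5 - 4) + G(-2)) = ((1 - 4)*(6 - 1) - 4)*((5 - 4) + (-1 - 2)) = (-3*5 - 4)*(1 - 3) = (-15 - 4)*(-2) = -19*(-2) = 38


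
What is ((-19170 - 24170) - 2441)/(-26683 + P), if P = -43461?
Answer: 45781/70144 ≈ 0.65267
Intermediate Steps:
((-19170 - 24170) - 2441)/(-26683 + P) = ((-19170 - 24170) - 2441)/(-26683 - 43461) = (-43340 - 2441)/(-70144) = -45781*(-1/70144) = 45781/70144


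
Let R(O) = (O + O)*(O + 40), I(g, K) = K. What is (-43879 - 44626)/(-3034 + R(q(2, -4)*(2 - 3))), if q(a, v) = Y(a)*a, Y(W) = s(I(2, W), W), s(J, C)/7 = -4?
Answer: -88505/7718 ≈ -11.467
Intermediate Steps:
s(J, C) = -28 (s(J, C) = 7*(-4) = -28)
Y(W) = -28
q(a, v) = -28*a
R(O) = 2*O*(40 + O) (R(O) = (2*O)*(40 + O) = 2*O*(40 + O))
(-43879 - 44626)/(-3034 + R(q(2, -4)*(2 - 3))) = (-43879 - 44626)/(-3034 + 2*((-28*2)*(2 - 3))*(40 + (-28*2)*(2 - 3))) = -88505/(-3034 + 2*(-56*(-1))*(40 - 56*(-1))) = -88505/(-3034 + 2*56*(40 + 56)) = -88505/(-3034 + 2*56*96) = -88505/(-3034 + 10752) = -88505/7718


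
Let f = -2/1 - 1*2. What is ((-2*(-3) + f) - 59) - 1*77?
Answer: -134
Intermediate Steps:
f = -4 (f = -2*1 - 2 = -2 - 2 = -4)
((-2*(-3) + f) - 59) - 1*77 = ((-2*(-3) - 4) - 59) - 1*77 = ((6 - 4) - 59) - 77 = (2 - 59) - 77 = -57 - 77 = -134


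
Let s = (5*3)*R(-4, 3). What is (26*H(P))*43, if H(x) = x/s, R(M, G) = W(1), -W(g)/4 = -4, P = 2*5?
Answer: 559/12 ≈ 46.583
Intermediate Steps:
P = 10
W(g) = 16 (W(g) = -4*(-4) = 16)
R(M, G) = 16
s = 240 (s = (5*3)*16 = 15*16 = 240)
H(x) = x/240
(26*H(P))*43 = (26*((1/240)*10))*43 = (26*(1/24))*43 = (13/12)*43 = 559/12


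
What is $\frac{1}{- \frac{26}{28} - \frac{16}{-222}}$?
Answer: $- \frac{1554}{1331} \approx -1.1675$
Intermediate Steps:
$\frac{1}{- \frac{26}{28} - \frac{16}{-222}} = \frac{1}{\left(-26\right) \frac{1}{28} - - \frac{8}{111}} = \frac{1}{- \frac{13}{14} + \frac{8}{111}} = \frac{1}{- \frac{1331}{1554}} = - \frac{1554}{1331}$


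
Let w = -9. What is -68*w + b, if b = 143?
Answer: 755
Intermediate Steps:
-68*w + b = -68*(-9) + 143 = 612 + 143 = 755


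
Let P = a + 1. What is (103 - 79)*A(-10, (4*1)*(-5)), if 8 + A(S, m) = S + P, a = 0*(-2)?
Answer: -408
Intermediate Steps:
a = 0
P = 1 (P = 0 + 1 = 1)
A(S, m) = -7 + S (A(S, m) = -8 + (S + 1) = -8 + (1 + S) = -7 + S)
(103 - 79)*A(-10, (4*1)*(-5)) = (103 - 79)*(-7 - 10) = 24*(-17) = -408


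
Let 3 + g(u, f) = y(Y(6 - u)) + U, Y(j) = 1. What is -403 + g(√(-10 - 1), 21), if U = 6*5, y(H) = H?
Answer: -375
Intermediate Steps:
U = 30
g(u, f) = 28 (g(u, f) = -3 + (1 + 30) = -3 + 31 = 28)
-403 + g(√(-10 - 1), 21) = -403 + 28 = -375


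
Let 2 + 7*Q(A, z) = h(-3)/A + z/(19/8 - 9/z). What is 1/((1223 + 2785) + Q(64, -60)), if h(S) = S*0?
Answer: 707/2831054 ≈ 0.00024973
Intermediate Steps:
h(S) = 0
Q(A, z) = -2/7 + z/(7*(19/8 - 9/z)) (Q(A, z) = -2/7 + (0/A + z/(19/8 - 9/z))/7 = -2/7 + (0 + z/(19*(1/8) - 9/z))/7 = -2/7 + (0 + z/(19/8 - 9/z))/7 = -2/7 + (z/(19/8 - 9/z))/7 = -2/7 + z/(7*(19/8 - 9/z)))
1/((1223 + 2785) + Q(64, -60)) = 1/((1223 + 2785) + 2*(72 - 19*(-60) + 4*(-60)**2)/(7*(-72 + 19*(-60)))) = 1/(4008 + 2*(72 + 1140 + 4*3600)/(7*(-72 - 1140))) = 1/(4008 + (2/7)*(72 + 1140 + 14400)/(-1212)) = 1/(4008 + (2/7)*(-1/1212)*15612) = 1/(4008 - 2602/707) = 1/(2831054/707) = 707/2831054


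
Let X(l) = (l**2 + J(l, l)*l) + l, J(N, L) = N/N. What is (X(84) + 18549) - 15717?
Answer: 10056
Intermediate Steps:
J(N, L) = 1
X(l) = l**2 + 2*l (X(l) = (l**2 + 1*l) + l = (l**2 + l) + l = (l + l**2) + l = l**2 + 2*l)
(X(84) + 18549) - 15717 = (84*(2 + 84) + 18549) - 15717 = (84*86 + 18549) - 15717 = (7224 + 18549) - 15717 = 25773 - 15717 = 10056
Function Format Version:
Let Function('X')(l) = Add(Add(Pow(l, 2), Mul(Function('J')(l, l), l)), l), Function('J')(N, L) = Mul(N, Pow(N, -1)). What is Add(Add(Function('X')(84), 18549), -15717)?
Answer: 10056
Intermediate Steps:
Function('J')(N, L) = 1
Function('X')(l) = Add(Pow(l, 2), Mul(2, l)) (Function('X')(l) = Add(Add(Pow(l, 2), Mul(1, l)), l) = Add(Add(Pow(l, 2), l), l) = Add(Add(l, Pow(l, 2)), l) = Add(Pow(l, 2), Mul(2, l)))
Add(Add(Function('X')(84), 18549), -15717) = Add(Add(Mul(84, Add(2, 84)), 18549), -15717) = Add(Add(Mul(84, 86), 18549), -15717) = Add(Add(7224, 18549), -15717) = Add(25773, -15717) = 10056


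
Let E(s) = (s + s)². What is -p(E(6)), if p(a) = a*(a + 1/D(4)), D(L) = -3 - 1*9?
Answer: -20724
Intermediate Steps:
D(L) = -12 (D(L) = -3 - 9 = -12)
E(s) = 4*s² (E(s) = (2*s)² = 4*s²)
p(a) = a*(-1/12 + a) (p(a) = a*(a + 1/(-12)) = a*(a - 1/12) = a*(-1/12 + a))
-p(E(6)) = -4*6²*(-1/12 + 4*6²) = -4*36*(-1/12 + 4*36) = -144*(-1/12 + 144) = -144*1727/12 = -1*20724 = -20724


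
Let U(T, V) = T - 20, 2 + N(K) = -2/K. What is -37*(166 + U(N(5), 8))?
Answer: -26566/5 ≈ -5313.2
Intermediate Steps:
N(K) = -2 - 2/K
U(T, V) = -20 + T
-37*(166 + U(N(5), 8)) = -37*(166 + (-20 + (-2 - 2/5))) = -37*(166 + (-20 + (-2 - 2*⅕))) = -37*(166 + (-20 + (-2 - ⅖))) = -37*(166 + (-20 - 12/5)) = -37*(166 - 112/5) = -37*718/5 = -26566/5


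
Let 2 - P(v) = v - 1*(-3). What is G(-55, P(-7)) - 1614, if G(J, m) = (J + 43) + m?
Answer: -1620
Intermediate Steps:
P(v) = -1 - v (P(v) = 2 - (v - 1*(-3)) = 2 - (v + 3) = 2 - (3 + v) = 2 + (-3 - v) = -1 - v)
G(J, m) = 43 + J + m (G(J, m) = (43 + J) + m = 43 + J + m)
G(-55, P(-7)) - 1614 = (43 - 55 + (-1 - 1*(-7))) - 1614 = (43 - 55 + (-1 + 7)) - 1614 = (43 - 55 + 6) - 1614 = -6 - 1614 = -1620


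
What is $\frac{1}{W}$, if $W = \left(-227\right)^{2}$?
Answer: $\frac{1}{51529} \approx 1.9407 \cdot 10^{-5}$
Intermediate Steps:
$W = 51529$
$\frac{1}{W} = \frac{1}{51529}$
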